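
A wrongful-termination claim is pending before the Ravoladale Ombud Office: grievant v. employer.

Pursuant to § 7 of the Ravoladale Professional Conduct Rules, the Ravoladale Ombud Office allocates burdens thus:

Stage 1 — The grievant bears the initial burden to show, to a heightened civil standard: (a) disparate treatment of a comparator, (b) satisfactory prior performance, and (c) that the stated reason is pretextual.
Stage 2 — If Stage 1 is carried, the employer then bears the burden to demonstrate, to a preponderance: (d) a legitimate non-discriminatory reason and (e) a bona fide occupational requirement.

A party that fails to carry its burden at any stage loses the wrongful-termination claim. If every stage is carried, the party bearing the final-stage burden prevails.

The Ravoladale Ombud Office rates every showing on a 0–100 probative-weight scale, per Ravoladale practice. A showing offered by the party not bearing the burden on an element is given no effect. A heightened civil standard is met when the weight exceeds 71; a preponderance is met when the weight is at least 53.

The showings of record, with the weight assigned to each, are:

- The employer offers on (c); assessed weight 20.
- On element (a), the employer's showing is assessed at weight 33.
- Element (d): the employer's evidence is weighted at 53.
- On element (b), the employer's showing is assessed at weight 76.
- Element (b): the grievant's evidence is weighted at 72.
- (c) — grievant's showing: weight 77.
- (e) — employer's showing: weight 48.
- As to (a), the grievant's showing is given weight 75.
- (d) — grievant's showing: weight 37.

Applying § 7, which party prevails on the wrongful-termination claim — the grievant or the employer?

grievant

At Stage 1 the grievant must meet a heightened civil standard (weight exceeds 71): on (a) the weight is 75 (the employer's 33 is given no effect), > 71, so (a) meets the standard; on (b) the weight is 72 (the employer's 76 is given no effect), > 71, so (b) meets the standard; on (c) the weight is 77 (the employer's 20 is given no effect), > 71, so (c) meets the standard.
  Stage 1 is satisfied; the onus moves to the employer.
At Stage 2 the employer must meet a preponderance (weight is at least 53): on (d) the weight is 53 (the grievant's 37 is given no effect), ≥ 53, so (d) meets the standard; on (e) the weight is 48, < 53, so (e) does not meet the standard.
  Stage 2 not carried; the employer fails its burden.
The analysis ends at Stage 2; the grievant prevails.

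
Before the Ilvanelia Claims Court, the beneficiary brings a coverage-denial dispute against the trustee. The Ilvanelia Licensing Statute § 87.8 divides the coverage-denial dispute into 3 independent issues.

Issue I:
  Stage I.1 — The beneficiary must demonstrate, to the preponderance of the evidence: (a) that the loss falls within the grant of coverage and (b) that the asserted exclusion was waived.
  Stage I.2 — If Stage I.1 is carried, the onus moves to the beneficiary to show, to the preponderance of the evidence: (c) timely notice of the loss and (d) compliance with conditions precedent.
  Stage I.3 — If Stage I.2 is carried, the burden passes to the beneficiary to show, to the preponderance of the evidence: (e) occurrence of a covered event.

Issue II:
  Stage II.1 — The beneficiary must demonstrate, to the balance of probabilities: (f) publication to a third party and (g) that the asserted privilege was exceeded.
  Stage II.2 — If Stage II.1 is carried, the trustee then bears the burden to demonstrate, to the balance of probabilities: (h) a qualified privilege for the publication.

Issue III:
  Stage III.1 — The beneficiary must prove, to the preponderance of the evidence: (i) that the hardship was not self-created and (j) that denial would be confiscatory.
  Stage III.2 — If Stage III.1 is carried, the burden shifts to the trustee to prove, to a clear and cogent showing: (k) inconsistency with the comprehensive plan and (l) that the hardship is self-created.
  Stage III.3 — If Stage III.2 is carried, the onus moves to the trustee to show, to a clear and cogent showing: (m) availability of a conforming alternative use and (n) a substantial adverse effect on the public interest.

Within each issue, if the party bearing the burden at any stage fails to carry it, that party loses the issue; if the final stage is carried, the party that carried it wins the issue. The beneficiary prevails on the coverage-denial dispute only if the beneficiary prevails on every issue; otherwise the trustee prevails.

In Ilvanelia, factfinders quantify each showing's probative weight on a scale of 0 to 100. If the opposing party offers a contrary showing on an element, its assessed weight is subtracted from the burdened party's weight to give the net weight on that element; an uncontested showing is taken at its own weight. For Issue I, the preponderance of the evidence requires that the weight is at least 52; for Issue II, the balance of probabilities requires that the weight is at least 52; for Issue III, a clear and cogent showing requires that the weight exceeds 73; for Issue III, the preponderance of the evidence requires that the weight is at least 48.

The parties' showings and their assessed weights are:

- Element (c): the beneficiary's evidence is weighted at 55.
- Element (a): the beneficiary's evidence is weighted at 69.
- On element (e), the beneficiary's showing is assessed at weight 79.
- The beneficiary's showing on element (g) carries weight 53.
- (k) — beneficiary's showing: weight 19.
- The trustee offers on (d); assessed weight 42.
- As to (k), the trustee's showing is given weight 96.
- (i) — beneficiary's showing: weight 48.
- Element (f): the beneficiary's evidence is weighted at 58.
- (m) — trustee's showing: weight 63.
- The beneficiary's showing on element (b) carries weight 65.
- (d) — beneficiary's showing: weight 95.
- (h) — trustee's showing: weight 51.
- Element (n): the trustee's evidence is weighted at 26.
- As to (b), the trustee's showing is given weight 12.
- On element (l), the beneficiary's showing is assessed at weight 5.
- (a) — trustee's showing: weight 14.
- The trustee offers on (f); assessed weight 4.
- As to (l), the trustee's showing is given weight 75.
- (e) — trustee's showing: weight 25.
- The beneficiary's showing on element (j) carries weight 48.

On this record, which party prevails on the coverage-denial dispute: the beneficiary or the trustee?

— Issue I —
Stage I.1 (beneficiary, the preponderance of the evidence, weight is at least 52): (a) net 69−14=55 ≥ 52 — meets; (b) net 65−12=53 ≥ 52 — meets.
  All elements met. The beneficiary retains the burden for Stage I.2.
Stage I.2 (beneficiary, the preponderance of the evidence, weight is at least 52): (c) 55 ≥ 52 — meets; (d) net 95−42=53 ≥ 52 — meets.
  Stage I.2 carried; the burden remains with the beneficiary.
Stage I.3 (beneficiary, the preponderance of the evidence, weight is at least 52): (e) net 79−25=54 ≥ 52 — meets.
  Stage I.3 carried; the final stage is satisfied.
All stages carried — the beneficiary prevails on this issue.
— Issue II —
Stage II.1 — burden on beneficiary; standard: the balance of probabilities (weight is at least 52).
    (f): 58 − 4 = 54 ≥ 52 [met]
    (g): 53 ≥ 52 [met]
  All elements met. The burden passes to the trustee.
Stage II.2 — burden on trustee; standard: the balance of probabilities (weight is at least 52).
    (h): 51 < 52 [not met]
  The trustee does not carry Stage II.2.
So the beneficiary prevails on this issue.
— Issue III —
At Stage III.1 the beneficiary must meet the preponderance of the evidence (weight is at least 48): on (i) the weight is 48, ≥ 48, so (i) meets the standard; on (j) the weight is 48, which does reach 48, so (j) meets the standard.
  Stage III.1 carried; the burden shifts to the trustee.
At Stage III.2 the trustee must meet a clear and cogent showing (weight exceeds 73): on (k) the weight is 96 less the opposing 19 gives net 77, > 73, so (k) meets the standard; on (l) the weight is 75 less the opposing 5 gives net 70, ≤ 73, so (l) does not meet the standard.
  Stage III.2 not carried; the trustee fails its burden.
So the beneficiary prevails on this issue.
Per-issue: Issue I → beneficiary; Issue II → beneficiary; Issue III → beneficiary. The beneficiary must prevail on every issue; overall, the beneficiary prevails.

beneficiary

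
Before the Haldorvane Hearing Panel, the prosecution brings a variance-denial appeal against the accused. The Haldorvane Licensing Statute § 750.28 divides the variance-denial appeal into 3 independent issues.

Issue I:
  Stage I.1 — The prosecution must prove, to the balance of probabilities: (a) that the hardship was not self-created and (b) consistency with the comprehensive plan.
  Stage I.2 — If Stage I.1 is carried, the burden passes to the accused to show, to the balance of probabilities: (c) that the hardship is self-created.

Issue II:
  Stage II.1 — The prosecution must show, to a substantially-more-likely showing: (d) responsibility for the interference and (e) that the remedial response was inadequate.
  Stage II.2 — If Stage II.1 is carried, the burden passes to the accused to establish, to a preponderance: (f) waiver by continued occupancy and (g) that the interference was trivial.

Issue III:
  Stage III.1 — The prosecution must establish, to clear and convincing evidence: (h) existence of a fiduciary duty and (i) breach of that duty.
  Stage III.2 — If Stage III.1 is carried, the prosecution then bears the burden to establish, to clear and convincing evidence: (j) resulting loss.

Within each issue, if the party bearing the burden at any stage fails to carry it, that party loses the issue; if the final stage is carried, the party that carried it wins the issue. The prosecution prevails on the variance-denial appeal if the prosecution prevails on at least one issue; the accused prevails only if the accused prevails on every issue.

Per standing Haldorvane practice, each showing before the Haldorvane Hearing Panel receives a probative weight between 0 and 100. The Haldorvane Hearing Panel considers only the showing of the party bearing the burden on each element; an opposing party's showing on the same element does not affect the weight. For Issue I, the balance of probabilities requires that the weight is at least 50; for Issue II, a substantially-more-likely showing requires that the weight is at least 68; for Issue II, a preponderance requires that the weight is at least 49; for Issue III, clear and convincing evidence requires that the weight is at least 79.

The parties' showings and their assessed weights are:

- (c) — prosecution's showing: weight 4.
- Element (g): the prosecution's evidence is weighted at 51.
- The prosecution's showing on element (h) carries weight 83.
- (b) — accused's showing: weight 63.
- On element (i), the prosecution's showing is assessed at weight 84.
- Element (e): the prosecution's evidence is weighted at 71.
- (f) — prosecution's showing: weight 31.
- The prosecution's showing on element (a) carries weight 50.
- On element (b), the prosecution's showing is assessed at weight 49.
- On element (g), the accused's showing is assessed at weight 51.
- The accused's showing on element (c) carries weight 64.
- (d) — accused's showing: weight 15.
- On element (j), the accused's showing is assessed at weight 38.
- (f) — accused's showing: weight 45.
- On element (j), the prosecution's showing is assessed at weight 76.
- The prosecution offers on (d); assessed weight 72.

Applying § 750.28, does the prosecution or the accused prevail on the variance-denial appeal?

prosecution

— Issue I —
At Stage I.1 the prosecution must meet the balance of probabilities (weight is at least 50): on (a) the weight is 50, ≥ 50, so (a) meets the standard; on (b) the weight is 49 (the accused's 63 is given no effect), < 50, so (b) does not meet the standard.
  Stage I.1 not carried; the prosecution fails its burden.
The analysis ends at Stage I.1; the accused prevails on this issue.
— Issue II —
Stage II.1 (prosecution, a substantially-more-likely showing, weight is at least 68): (d) 72 (accused's 15 disregarded) ≥ 68 — meets; (e) 71 ≥ 68 — meets.
  Stage II.1 carried; the burden shifts to the accused.
Stage II.2 (accused, a preponderance, weight is at least 49): (f) 45 (prosecution's 31 disregarded) < 49 — fails; (g) 51 (prosecution's 51 disregarded) ≥ 49 — meets.
  The accused does not carry Stage II.2.
So the prosecution prevails on this issue.
— Issue III —
At Stage III.1 the prosecution must meet clear and convincing evidence (weight is at least 79): on (h) the weight is 83, which does reach 79, so (h) meets the standard; on (i) the weight is 84, which does reach 79, so (i) meets the standard.
  Stage III.1 carried; the burden remains with the prosecution.
At Stage III.2 the prosecution must meet clear and convincing evidence (weight is at least 79): on (j) the weight is 76 (the accused's 38 is given no effect), < 79, so (j) does not meet the standard.
  The prosecution does not carry Stage III.2.
So the accused prevails on this issue.
Per-issue: Issue I → accused; Issue II → prosecution; Issue III → accused. The prosecution must prevail on at least one issue; overall, the prosecution prevails.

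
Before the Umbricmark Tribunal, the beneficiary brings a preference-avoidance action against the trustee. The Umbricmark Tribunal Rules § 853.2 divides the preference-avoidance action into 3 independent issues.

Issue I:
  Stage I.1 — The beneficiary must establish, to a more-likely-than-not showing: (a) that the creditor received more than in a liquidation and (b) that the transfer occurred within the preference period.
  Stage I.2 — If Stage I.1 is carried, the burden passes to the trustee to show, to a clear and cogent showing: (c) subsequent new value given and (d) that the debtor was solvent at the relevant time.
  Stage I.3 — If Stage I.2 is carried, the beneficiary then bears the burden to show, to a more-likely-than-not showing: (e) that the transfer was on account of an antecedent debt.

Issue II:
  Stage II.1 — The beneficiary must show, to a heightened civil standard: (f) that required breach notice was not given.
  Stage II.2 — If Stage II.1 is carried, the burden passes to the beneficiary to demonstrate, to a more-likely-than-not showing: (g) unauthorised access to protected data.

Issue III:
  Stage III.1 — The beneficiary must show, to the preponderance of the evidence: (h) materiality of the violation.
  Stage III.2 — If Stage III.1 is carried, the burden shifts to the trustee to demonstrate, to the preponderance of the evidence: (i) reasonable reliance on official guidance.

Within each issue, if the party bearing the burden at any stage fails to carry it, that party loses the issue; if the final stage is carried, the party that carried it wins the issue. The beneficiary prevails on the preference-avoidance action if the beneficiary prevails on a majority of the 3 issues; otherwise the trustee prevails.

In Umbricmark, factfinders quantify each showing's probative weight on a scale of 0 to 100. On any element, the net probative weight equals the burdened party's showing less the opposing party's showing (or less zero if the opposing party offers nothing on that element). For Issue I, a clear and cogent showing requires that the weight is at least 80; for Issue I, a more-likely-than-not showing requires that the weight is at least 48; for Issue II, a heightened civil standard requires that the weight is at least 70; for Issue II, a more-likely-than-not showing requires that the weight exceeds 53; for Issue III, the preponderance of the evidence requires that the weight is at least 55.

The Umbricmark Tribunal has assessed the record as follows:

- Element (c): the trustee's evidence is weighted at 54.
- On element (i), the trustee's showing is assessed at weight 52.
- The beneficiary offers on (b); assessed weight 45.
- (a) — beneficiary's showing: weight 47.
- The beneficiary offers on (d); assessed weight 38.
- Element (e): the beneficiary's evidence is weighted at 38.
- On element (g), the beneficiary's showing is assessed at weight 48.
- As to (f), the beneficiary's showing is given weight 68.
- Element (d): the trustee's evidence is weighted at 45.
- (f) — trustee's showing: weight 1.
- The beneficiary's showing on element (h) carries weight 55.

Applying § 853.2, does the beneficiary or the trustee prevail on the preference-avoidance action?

— Issue I —
Stage I.1 (beneficiary, a more-likely-than-not showing, weight is at least 48): (a) 47 < 48 — fails; (b) 45 < 48 — fails.
  The beneficiary does not carry Stage I.1.
The analysis ends at Stage I.1; the trustee prevails on this issue.
— Issue II —
At Stage II.1 the beneficiary must meet a heightened civil standard (weight is at least 70): on (f) the weight is 68 less the opposing 1 gives net 67, which does not reach 70, so (f) does not meet the standard.
  Not every element is met, so the beneficiary fails to carry Stage II.1.
The trustee prevails on this issue.
— Issue III —
Stage III.1 (beneficiary, the preponderance of the evidence, weight is at least 55): (h) 55 ≥ 55 — meets.
  Stage III.1 is satisfied; the onus moves to the trustee.
Stage III.2 (trustee, the preponderance of the evidence, weight is at least 55): (i) 52 < 55 — fails.
  Stage III.2 not carried; the trustee fails its burden.
So the beneficiary prevails on this issue.
Per-issue: Issue I → trustee; Issue II → trustee; Issue III → beneficiary. The beneficiary must prevail on a majority of issues; overall, the trustee prevails.

trustee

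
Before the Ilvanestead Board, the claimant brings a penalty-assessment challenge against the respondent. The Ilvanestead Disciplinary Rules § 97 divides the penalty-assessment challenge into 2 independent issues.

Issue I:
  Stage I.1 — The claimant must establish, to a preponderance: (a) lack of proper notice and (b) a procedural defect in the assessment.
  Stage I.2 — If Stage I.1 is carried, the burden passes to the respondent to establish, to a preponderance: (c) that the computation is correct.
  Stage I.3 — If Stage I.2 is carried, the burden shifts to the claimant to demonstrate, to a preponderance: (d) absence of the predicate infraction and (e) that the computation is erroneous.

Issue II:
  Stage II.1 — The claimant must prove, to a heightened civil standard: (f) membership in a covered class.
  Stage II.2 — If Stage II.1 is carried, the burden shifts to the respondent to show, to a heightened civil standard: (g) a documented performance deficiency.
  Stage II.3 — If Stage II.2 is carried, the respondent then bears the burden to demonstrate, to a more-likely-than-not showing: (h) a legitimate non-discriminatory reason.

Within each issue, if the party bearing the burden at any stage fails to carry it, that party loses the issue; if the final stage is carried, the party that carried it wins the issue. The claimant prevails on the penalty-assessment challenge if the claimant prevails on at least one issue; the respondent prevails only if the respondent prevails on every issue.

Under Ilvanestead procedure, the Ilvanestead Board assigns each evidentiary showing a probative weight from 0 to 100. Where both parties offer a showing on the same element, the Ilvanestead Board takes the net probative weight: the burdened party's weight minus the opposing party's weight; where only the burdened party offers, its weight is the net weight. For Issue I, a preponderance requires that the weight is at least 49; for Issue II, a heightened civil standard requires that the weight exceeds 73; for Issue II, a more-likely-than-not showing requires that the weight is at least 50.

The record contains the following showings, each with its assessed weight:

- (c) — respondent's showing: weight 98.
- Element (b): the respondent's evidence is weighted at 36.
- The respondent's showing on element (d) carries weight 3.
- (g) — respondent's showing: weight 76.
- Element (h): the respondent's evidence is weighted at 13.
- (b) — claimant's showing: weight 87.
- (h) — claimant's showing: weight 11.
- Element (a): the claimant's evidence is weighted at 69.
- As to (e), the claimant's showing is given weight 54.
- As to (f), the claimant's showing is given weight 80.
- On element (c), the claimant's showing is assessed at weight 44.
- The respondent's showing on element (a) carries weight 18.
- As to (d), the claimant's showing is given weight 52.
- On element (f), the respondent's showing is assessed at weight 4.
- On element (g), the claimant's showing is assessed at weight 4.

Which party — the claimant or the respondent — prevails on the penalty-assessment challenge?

— Issue I —
Stage I.1 (claimant, a preponderance, weight is at least 49): (a) net 69−18=51 ≥ 49 — meets; (b) net 87−36=51 ≥ 49 — meets.
  Stage I.1 is satisfied; the onus moves to the respondent.
Stage I.2 (respondent, a preponderance, weight is at least 49): (c) net 98−44=54 ≥ 49 — meets.
  Stage I.2 is satisfied; the onus moves to the claimant.
Stage I.3 (claimant, a preponderance, weight is at least 49): (d) net 52−3=49 ≥ 49 — meets; (e) 54 ≥ 49 — meets.
  All elements met at the final stage.
Every stage carried; the claimant prevails on this issue.
— Issue II —
At Stage II.1 the claimant must meet a heightened civil standard (weight exceeds 73): on (f) the weight is 80 less the opposing 4 gives net 76, which does exceed 73, so (f) meets the standard.
  Stage II.1 is satisfied; the onus moves to the respondent.
At Stage II.2 the respondent must meet a heightened civil standard (weight exceeds 73): on (g) the weight is 76 less the opposing 4 gives net 72, which does not exceed 73, so (g) does not meet the standard.
  Not every element is met, so the respondent fails to carry Stage II.2.
The analysis ends at Stage II.2; the claimant prevails on this issue.
Per-issue: Issue I → claimant; Issue II → claimant. The claimant must prevail on at least one issue; overall, the claimant prevails.

claimant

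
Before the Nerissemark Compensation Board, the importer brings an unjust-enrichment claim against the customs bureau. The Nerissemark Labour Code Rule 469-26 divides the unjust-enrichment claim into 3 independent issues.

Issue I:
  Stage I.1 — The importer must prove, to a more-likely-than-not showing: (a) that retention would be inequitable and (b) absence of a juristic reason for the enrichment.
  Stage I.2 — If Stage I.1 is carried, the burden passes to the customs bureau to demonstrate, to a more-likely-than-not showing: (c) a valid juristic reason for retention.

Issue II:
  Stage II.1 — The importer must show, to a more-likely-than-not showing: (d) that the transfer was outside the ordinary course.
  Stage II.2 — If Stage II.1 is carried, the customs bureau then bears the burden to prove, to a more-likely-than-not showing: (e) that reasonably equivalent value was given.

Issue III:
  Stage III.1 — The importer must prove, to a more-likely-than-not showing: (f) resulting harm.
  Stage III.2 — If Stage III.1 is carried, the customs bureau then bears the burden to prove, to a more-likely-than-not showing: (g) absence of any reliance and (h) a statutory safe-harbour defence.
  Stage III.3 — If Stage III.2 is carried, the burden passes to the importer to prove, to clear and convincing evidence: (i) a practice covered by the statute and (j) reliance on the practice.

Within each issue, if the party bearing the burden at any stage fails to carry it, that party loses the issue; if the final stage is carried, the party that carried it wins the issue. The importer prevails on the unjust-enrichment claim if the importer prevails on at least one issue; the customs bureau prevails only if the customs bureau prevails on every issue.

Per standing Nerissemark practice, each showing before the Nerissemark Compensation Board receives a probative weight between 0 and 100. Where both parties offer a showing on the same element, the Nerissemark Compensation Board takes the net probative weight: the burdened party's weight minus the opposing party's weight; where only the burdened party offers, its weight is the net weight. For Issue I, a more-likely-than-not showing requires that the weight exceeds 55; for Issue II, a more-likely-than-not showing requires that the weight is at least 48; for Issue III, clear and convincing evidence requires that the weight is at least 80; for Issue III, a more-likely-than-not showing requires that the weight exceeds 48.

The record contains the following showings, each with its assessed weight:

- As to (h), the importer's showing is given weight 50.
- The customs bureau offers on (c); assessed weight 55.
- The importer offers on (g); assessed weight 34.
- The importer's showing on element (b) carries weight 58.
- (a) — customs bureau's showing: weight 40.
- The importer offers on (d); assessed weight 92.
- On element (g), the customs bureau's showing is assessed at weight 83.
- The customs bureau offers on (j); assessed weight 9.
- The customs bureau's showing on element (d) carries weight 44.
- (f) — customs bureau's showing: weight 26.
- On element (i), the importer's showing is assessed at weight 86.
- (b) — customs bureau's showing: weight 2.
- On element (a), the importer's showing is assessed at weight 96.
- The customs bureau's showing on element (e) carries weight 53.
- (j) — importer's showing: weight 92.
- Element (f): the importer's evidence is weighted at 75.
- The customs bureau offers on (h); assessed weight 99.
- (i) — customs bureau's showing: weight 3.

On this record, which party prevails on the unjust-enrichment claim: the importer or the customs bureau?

— Issue I —
Stage I.1 (importer, a more-likely-than-not showing, weight exceeds 55): (a) net 96−40=56 > 55 — meets; (b) net 58−2=56 > 55 — meets.
  Stage I.1 carried; the burden shifts to the customs bureau.
Stage I.2 (customs bureau, a more-likely-than-not showing, weight exceeds 55): (c) 55 ≤ 55 — fails.
  Not every element is met, so the customs bureau fails to carry Stage I.2.
The importer prevails on this issue.
— Issue II —
Stage II.1 (importer, a more-likely-than-not showing, weight is at least 48): (d) net 92−44=48 ≥ 48 — meets.
  Stage II.1 is satisfied; the onus moves to the customs bureau.
Stage II.2 (customs bureau, a more-likely-than-not showing, weight is at least 48): (e) 53 ≥ 48 — meets.
  All elements met at the final stage.
All stages carried — the customs bureau prevails on this issue.
— Issue III —
At Stage III.1 the importer must meet a more-likely-than-not showing (weight exceeds 48): on (f) the weight is 75 less the opposing 26 gives net 49, which does exceed 48, so (f) meets the standard.
  Stage III.1 carried; the burden shifts to the customs bureau.
At Stage III.2 the customs bureau must meet a more-likely-than-not showing (weight exceeds 48): on (g) the weight is 83 less the opposing 34 gives net 49, which does exceed 48, so (g) meets the standard; on (h) the weight is 99 less the opposing 50 gives net 49, which does exceed 48, so (h) meets the standard.
  Stage III.2 is satisfied; the onus moves to the importer.
At Stage III.3 the importer must meet clear and convincing evidence (weight is at least 80): on (i) the weight is 86 less the opposing 3 gives net 83, ≥ 80, so (i) meets the standard; on (j) the weight is 92 less the opposing 9 gives net 83, ≥ 80, so (j) meets the standard.
  All elements met at the final stage.
Every stage carried; the importer prevails on this issue.
Per-issue: Issue I → importer; Issue II → customs bureau; Issue III → importer. The importer must prevail on at least one issue; overall, the importer prevails.

importer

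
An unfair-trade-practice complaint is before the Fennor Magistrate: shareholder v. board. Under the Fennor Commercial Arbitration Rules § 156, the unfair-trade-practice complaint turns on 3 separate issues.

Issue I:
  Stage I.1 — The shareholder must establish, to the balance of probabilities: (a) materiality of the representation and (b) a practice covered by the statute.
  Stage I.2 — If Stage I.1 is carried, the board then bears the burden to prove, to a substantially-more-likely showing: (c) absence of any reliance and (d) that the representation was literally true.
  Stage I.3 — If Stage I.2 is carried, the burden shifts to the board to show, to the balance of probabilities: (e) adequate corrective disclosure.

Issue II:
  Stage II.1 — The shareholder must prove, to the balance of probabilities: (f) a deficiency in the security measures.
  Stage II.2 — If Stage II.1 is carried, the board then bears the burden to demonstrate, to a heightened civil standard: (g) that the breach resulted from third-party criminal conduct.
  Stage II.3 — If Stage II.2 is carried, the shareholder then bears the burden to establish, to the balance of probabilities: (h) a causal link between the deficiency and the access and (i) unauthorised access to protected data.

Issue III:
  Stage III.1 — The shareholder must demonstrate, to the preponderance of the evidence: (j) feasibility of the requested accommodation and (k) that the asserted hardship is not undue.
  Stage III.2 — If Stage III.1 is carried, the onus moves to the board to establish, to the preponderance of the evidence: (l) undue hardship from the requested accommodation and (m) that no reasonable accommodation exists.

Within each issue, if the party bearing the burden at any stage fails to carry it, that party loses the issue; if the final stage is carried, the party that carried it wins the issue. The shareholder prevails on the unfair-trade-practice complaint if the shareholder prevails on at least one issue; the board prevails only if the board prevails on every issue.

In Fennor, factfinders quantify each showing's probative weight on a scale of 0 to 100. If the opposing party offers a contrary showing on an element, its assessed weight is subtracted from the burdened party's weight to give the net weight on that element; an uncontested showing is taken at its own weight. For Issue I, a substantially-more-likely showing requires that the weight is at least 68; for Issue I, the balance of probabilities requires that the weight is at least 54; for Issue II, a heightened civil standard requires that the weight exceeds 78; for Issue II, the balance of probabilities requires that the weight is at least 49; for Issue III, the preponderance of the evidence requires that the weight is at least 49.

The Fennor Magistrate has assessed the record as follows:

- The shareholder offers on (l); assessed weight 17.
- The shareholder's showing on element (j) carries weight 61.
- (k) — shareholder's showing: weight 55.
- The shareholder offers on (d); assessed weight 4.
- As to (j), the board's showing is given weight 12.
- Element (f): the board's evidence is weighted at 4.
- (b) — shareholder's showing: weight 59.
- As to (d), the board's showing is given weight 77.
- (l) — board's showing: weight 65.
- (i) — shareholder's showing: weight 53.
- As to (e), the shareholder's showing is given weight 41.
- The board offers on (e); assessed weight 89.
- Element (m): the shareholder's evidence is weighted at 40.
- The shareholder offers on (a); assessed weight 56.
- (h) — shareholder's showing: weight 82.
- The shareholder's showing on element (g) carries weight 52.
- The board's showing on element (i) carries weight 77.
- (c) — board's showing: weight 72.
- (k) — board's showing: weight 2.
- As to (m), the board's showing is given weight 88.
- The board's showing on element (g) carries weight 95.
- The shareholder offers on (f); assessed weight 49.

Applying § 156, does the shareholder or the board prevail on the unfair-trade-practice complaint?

— Issue I —
At Stage I.1 the shareholder must meet the balance of probabilities (weight is at least 54): on (a) the weight is 56, ≥ 54, so (a) meets the standard; on (b) the weight is 59, which does reach 54, so (b) meets the standard.
  All elements met. The burden passes to the board.
At Stage I.2 the board must meet a substantially-more-likely showing (weight is at least 68): on (c) the weight is 72, ≥ 68, so (c) meets the standard; on (d) the weight is 77 less the opposing 4 gives net 73, which does reach 68, so (d) meets the standard.
  Stage I.2 carried; the burden remains with the board.
At Stage I.3 the board must meet the balance of probabilities (weight is at least 54): on (e) the weight is 89 less the opposing 41 gives net 48, which does not reach 54, so (e) does not meet the standard.
  The board does not carry Stage I.3.
The shareholder prevails on this issue.
— Issue II —
Stage II.1 (shareholder, the balance of probabilities, weight is at least 49): (f) net 49−4=45 < 49 — fails.
  Stage II.1 not carried; the shareholder fails its burden.
The board prevails on this issue.
— Issue III —
Stage III.1 — burden on shareholder; standard: the preponderance of the evidence (weight is at least 49).
    (j): 61 − 12 = 49 ≥ 49 [met]
    (k): 55 − 2 = 53 ≥ 49 [met]
  All elements met. The burden passes to the board.
Stage III.2 — burden on board; standard: the preponderance of the evidence (weight is at least 49).
    (l): 65 − 17 = 48 < 49 [not met]
    (m): 88 − 40 = 48 < 49 [not met]
  The board does not carry Stage III.2.
The analysis ends at Stage III.2; the shareholder prevails on this issue.
Per-issue: Issue I → shareholder; Issue II → board; Issue III → shareholder. The shareholder must prevail on at least one issue; overall, the shareholder prevails.

shareholder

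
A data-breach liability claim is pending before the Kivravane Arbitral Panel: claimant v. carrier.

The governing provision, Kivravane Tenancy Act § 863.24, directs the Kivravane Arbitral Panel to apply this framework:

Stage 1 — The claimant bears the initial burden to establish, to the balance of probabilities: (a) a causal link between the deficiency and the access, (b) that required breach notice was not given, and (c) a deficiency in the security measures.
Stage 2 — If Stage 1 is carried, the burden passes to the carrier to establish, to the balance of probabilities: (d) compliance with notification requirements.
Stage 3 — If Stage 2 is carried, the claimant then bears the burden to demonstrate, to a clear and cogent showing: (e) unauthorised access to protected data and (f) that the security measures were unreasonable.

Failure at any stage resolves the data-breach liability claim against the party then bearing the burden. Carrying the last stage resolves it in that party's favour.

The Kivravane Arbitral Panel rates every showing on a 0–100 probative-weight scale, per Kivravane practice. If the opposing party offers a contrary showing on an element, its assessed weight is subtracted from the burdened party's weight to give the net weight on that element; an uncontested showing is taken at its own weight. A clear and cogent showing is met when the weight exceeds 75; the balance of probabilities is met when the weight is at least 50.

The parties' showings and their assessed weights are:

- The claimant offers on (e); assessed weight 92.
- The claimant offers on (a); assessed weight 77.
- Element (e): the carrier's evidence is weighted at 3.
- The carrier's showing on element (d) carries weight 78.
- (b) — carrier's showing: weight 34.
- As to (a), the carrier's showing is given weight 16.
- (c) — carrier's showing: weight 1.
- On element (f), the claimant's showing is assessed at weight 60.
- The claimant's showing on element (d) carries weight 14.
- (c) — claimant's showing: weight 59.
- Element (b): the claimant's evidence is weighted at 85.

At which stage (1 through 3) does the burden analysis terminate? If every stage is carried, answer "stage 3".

stage 3

At Stage 1 the claimant must meet the balance of probabilities (weight is at least 50): on (a) the weight is 77 less the opposing 16 gives net 61, which does reach 50, so (a) meets the standard; on (b) the weight is 85 less the opposing 34 gives net 51, which does reach 50, so (b) meets the standard; on (c) the weight is 59 less the opposing 1 gives net 58, ≥ 50, so (c) meets the standard.
  Stage 1 carried; the burden shifts to the carrier.
At Stage 2 the carrier must meet the balance of probabilities (weight is at least 50): on (d) the weight is 78 less the opposing 14 gives net 64, ≥ 50, so (d) meets the standard.
  Stage 2 carried; the burden shifts to the claimant.
At Stage 3 the claimant must meet a clear and cogent showing (weight exceeds 75): on (e) the weight is 92 less the opposing 3 gives net 89, which does exceed 75, so (e) meets the standard; on (f) the weight is 60, which does not exceed 75, so (f) does not meet the standard.
  The claimant does not carry Stage 3.
The analysis ends at Stage 3; the carrier prevails.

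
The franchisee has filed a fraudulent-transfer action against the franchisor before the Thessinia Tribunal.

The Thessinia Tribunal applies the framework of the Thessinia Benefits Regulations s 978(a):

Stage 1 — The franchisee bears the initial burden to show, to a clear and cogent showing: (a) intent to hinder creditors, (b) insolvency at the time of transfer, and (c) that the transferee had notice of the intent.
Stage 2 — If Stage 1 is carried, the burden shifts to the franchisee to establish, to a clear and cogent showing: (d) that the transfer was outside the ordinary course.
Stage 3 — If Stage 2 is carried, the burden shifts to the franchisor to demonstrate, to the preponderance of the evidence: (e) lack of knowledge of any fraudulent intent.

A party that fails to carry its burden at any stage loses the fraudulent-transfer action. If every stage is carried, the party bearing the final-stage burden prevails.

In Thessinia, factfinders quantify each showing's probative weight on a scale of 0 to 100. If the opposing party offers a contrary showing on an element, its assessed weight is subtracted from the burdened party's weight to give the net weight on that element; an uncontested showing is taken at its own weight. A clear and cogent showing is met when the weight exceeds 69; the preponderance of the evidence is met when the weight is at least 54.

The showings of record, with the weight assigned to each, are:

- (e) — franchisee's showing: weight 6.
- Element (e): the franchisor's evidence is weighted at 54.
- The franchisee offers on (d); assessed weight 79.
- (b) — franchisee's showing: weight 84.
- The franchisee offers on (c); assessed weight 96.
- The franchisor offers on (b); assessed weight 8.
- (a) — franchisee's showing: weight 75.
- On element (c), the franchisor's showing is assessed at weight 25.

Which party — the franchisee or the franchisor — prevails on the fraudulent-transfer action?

Stage 1 (franchisee, a clear and cogent showing, weight exceeds 69): (a) 75 > 69 — meets; (b) net 84−8=76 > 69 — meets; (c) net 96−25=71 > 69 — meets.
  Stage 1 carried; the burden remains with the franchisee.
Stage 2 (franchisee, a clear and cogent showing, weight exceeds 69): (d) 79 > 69 — meets.
  Stage 2 carried; the burden shifts to the franchisor.
Stage 3 (franchisor, the preponderance of the evidence, weight is at least 54): (e) net 54−6=48 < 54 — fails.
  Stage 3 not carried; the franchisor fails its burden.
The franchisee prevails.

franchisee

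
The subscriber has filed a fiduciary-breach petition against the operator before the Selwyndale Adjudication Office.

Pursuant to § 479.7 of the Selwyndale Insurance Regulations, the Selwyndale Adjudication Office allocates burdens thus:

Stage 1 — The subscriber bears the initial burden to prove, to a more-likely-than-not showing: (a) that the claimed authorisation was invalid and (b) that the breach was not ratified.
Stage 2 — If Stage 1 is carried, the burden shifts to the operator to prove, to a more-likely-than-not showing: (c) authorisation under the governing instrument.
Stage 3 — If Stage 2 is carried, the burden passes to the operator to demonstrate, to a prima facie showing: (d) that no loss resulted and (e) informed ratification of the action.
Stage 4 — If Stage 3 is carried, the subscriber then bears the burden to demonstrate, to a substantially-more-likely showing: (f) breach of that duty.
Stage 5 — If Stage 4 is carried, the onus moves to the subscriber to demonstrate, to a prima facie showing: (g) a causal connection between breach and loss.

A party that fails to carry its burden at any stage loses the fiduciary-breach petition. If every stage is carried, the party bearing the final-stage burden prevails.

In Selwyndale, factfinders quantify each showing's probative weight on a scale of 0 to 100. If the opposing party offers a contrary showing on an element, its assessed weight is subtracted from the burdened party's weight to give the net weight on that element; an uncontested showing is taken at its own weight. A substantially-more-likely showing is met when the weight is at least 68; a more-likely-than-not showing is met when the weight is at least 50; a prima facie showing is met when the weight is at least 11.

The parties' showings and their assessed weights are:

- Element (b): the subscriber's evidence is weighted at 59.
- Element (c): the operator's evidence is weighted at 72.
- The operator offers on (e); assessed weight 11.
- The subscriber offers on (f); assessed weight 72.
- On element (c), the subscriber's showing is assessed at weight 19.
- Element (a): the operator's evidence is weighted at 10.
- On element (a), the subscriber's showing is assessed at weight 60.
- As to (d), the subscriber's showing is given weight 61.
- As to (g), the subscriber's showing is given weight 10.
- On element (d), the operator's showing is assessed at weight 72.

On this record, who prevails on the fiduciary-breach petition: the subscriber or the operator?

operator

Stage 1 (subscriber, a more-likely-than-not showing, weight is at least 50): (a) net 60−10=50 ≥ 50 — meets; (b) 59 ≥ 50 — meets.
  Stage 1 carried; the burden shifts to the operator.
Stage 2 (operator, a more-likely-than-not showing, weight is at least 50): (c) net 72−19=53 ≥ 50 — meets.
  All elements met. The operator retains the burden for Stage 3.
Stage 3 (operator, a prima facie showing, weight is at least 11): (d) net 72−61=11 ≥ 11 — meets; (e) 11 ≥ 11 — meets.
  All elements met. The burden passes to the subscriber.
Stage 4 (subscriber, a substantially-more-likely showing, weight is at least 68): (f) 72 ≥ 68 — meets.
  Stage 4 is satisfied; the subscriber continues to bear the burden.
Stage 5 (subscriber, a prima facie showing, weight is at least 11): (g) 10 < 11 — fails.
  The subscriber does not carry Stage 5.
The analysis ends at Stage 5; the operator prevails.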